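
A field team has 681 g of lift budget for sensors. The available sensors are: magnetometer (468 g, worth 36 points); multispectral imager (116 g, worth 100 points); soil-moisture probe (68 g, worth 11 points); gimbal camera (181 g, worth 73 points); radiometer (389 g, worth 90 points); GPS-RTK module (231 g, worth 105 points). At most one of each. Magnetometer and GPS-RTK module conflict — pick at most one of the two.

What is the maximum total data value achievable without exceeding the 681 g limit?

289

Multispectral imager + soil-moisture probe + gimbal camera + GPS-RTK module uses 596 of the 681 g and totals 289.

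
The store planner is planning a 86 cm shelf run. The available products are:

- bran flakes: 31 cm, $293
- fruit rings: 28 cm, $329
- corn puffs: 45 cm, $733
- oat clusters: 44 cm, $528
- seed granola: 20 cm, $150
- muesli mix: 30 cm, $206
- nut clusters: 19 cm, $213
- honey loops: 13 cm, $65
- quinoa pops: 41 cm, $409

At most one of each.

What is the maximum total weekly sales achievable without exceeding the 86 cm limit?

Greedy by ratio would take fruit rings + corn puffs + honey loops: 86 cm used, total 1127.
The 41 cm tied up in fruit rings and honey loops is better spent on quinoa pops — total rises to 1142 (86 cm).
Every other selection either busts 86 cm or fails to beat 1142.

1142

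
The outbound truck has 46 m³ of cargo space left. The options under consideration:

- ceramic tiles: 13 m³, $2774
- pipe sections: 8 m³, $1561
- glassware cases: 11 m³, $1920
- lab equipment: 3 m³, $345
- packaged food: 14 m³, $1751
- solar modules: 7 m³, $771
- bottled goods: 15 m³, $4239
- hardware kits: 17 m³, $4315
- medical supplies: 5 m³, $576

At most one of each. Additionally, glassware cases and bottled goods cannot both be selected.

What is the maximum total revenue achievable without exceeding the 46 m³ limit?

11328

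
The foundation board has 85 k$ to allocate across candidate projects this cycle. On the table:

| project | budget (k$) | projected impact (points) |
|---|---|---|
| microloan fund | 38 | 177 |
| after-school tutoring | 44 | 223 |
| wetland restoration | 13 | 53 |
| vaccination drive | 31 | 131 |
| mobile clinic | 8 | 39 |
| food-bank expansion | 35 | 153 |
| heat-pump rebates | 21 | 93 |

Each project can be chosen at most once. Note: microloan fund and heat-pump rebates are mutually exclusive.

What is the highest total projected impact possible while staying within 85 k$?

400

Ranking by ratio (projected impact/k$): after-school tutoring 5.07, mobile clinic 4.88, microloan fund 4.66, heat-pump rebates 4.43.
Taking the top-ratio projects first gives after-school tutoring + mobile clinic + heat-pump rebates for 355 (73 k$).
Replace mobile clinic and heat-pump rebates with microloan fund: the trade gains 45 net, giving 400 at 82 k$.
Every other selection either busts 85 k$ or breaks a pairing rule or fails to beat 400.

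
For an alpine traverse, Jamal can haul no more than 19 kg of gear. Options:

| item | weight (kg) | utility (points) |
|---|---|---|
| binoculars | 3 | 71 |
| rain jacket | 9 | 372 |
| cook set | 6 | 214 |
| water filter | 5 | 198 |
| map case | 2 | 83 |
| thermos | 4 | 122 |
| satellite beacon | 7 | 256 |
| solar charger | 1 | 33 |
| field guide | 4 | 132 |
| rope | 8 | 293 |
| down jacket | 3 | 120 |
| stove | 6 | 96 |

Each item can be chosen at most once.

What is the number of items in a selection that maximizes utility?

4

Best achievable utility is 773.
For example rain jacket + water filter + map case + down jacket achieves it, using 19 kg.
Any selection reaching 773 contains exactly 4 items.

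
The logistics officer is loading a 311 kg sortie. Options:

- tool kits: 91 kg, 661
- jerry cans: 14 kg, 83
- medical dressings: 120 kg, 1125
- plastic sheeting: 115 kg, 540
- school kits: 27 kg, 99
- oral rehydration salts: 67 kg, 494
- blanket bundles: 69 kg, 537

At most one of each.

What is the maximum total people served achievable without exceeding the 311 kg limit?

2422

A density-first pass picks jerry cans + medical dressings + school kits + oral rehydration salts + blanket bundles — 2338 at 297 kg.
Dropping jerry cans and oral rehydration salts frees 81 kg; slotting in tool kits (91 kg) lifts the total to 2422 at 307 kg.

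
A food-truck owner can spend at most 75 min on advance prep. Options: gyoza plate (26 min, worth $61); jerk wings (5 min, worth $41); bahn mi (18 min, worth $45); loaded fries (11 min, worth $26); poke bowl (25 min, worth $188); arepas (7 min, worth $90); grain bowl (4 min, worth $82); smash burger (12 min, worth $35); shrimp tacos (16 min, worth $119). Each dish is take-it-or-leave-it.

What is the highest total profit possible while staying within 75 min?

The ratio heuristic lands on jerk wings + poke bowl + arepas + grain bowl + smash burger + shrimp tacos (555) but leaves 6 min idle.
Replace smash burger with bahn mi: the trade gains 10 net, giving 565 at 75 min.
An exhaustive check of the 512 subsets confirms 565.

565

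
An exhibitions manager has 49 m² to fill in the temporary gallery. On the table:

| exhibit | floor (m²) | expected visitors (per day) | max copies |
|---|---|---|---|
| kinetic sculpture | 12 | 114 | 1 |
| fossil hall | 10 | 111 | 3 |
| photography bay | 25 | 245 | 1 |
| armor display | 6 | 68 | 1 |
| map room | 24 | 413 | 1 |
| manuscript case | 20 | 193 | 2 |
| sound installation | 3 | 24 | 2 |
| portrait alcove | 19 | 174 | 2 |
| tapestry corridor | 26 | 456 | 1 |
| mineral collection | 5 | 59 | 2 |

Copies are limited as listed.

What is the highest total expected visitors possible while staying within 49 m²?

Density check — tapestry corridor 17.54, map room 17.21, mineral collection 11.80, armor display 11.33 are the best per m².
The ratio heuristic lands on armor display + 2×sound installation + tapestry corridor + 2×mineral collection (690) but leaves 1 m² idle.
The 9 m² tied up in armor display and sound installation is better spent on fossil hall — total rises to 709 (49 m²).
Nothing else within 49 m² beats 709.

709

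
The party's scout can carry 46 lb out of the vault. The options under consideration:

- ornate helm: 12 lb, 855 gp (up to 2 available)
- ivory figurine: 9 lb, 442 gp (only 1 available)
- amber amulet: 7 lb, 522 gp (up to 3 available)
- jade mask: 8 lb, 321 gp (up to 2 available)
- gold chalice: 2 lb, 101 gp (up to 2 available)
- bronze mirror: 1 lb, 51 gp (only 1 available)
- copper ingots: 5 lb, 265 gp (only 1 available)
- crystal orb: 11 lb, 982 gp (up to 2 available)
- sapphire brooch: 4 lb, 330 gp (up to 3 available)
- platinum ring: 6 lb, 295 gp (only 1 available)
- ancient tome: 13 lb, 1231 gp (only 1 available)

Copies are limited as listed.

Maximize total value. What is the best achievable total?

By value per lb: ancient tome 94.69, crystal orb 89.27, sapphire brooch 82.50, amber amulet 74.57 lead.
Greedy by ratio would take gold chalice + bronze mirror + 2×crystal orb + 2×sapphire brooch + ancient tome: 46 lb used, total 4007.
The 7 lb tied up in gold chalice and bronze mirror and sapphire brooch is better spent on amber amulet — total rises to 4047 (46 lb).
That's the maximum — no swap from here does better than 4047.

4047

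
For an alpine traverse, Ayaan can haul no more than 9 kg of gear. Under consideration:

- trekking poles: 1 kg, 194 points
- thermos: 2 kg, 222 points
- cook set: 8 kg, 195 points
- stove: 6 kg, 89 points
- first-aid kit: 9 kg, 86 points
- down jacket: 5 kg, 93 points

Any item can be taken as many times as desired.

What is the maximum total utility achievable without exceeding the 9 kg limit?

Density check — trekking poles 194.00, thermos 111.00, cook set 24.38, down jacket 18.60 are the best per kg.
Best packing: 9×trekking poles — 9 kg, 1746 total.
Every other selection either busts 9 kg or fails to beat 1746.

1746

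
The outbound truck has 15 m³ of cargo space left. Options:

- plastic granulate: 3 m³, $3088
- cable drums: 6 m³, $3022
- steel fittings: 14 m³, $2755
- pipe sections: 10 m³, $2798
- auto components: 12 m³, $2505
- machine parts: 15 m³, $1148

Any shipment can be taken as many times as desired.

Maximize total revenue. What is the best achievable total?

15440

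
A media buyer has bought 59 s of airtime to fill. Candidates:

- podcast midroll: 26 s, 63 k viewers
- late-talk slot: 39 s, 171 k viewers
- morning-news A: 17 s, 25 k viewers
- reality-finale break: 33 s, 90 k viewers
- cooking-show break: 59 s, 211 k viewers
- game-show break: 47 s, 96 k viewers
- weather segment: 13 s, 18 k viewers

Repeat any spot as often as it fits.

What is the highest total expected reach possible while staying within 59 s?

A density-first pass picks late-talk slot + morning-news A — 196 at 56 s.
Dropping late-talk slot and morning-news A frees 56 s; slotting in cooking-show break (59 s) lifts the total to 211 at 59 s.
Nothing else within 59 s beats 211.

211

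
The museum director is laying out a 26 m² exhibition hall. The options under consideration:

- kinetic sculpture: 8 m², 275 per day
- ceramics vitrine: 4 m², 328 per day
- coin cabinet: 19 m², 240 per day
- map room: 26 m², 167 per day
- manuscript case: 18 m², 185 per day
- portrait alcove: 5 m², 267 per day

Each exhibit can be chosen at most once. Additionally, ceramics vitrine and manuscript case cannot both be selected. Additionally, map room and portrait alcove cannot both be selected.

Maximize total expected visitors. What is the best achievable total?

870

Kinetic sculpture + ceramics vitrine + portrait alcove uses 17 of the 26 m² and totals 870.
The spare 9 m² is too small for any remaining exhibit, and no feasible exchange beats 870.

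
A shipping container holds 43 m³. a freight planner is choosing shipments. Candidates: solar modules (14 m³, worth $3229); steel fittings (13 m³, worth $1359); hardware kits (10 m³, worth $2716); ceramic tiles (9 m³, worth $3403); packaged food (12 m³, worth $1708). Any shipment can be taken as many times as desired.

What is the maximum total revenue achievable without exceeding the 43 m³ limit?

The ratio ordering already packs tightly: 4×ceramic tiles, 36 m³, 13612.
No other feasible combination exceeds 13612.

13612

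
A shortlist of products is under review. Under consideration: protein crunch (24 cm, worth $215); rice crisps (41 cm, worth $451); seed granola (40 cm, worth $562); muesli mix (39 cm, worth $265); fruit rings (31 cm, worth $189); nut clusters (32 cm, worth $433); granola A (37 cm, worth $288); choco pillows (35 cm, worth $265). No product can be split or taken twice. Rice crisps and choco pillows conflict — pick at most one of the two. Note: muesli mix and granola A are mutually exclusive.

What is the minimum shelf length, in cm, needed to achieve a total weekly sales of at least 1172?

Need the lightest bundle worth ≥ 1172.
protein crunch + seed granola + nut clusters: 1210 weekly sales at 96 cm.
Any bundle with less than 96 cm falls short of 1172.

96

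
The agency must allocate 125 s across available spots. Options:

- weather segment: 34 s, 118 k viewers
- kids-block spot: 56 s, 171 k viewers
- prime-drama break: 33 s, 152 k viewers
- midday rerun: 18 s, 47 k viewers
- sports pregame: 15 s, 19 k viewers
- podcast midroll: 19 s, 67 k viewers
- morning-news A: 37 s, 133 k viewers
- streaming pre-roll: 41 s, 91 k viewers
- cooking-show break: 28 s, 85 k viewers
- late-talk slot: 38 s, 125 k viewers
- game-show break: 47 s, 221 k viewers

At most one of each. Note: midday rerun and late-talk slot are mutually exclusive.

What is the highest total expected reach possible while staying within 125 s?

506

The ratio ordering already packs tightly: prime-drama break + morning-news A + game-show break, 117 s, 506.
No other feasible combination exceeds 506.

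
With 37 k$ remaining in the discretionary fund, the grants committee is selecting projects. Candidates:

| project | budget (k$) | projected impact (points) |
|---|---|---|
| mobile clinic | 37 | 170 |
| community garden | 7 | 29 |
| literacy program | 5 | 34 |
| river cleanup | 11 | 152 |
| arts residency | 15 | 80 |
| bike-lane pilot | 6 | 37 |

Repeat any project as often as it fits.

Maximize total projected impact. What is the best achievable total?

456

Ranking by ratio (projected impact/k$): river cleanup 13.82, literacy program 6.80, bike-lane pilot 6.17, arts residency 5.33.
The ratio ordering already packs tightly: 3×river cleanup, 33 k$, 456.
Every other selection either busts 37 k$ or fails to beat 456.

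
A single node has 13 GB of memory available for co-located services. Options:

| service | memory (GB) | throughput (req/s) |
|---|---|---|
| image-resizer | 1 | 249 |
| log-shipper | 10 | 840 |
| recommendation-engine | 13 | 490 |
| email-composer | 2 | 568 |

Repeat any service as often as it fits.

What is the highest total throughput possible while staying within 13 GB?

By throughput per GB: email-composer 284.00, image-resizer 249.00, log-shipper 84.00 lead.
Taking image-resizer + 6×email-composer: 13 GB used, 3657 in throughput.
Every other selection either busts 13 GB or fails to beat 3657.

3657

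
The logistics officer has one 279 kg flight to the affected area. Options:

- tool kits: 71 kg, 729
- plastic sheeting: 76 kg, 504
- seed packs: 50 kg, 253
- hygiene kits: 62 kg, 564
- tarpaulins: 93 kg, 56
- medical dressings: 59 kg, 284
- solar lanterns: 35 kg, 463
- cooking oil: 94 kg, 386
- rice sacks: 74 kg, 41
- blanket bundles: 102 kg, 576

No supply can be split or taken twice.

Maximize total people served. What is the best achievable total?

2332

Taking the top-ratio supplies first gives tool kits + plastic sheeting + hygiene kits + solar lanterns for 2260 (244 kg).
Replace plastic sheeting with blanket bundles: the trade gains 72 net, giving 2332 at 270 kg.
The closest alternative, tool kits + seed packs + hygiene kits + medical dressings + solar lanterns, reaches only 2293.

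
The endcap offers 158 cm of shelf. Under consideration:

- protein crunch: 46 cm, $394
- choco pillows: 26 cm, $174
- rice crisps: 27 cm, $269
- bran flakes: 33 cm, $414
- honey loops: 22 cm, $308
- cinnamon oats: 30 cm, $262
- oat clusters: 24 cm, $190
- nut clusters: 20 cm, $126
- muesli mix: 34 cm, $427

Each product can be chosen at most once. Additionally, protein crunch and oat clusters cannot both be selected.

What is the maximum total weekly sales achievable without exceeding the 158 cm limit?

Density check — honey loops 14.00, muesli mix 12.56, bran flakes 12.55 are the best per cm.
Rice crisps + bran flakes + honey loops + cinnamon oats + muesli mix uses 146 of the 158 cm and totals 1680.

1680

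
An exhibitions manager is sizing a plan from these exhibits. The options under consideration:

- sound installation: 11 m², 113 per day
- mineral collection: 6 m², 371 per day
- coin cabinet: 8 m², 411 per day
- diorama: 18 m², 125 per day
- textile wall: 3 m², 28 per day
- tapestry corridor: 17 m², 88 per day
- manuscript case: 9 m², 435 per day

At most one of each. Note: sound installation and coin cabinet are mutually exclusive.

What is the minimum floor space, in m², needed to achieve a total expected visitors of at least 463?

12

Need the lightest bundle worth ≥ 463.
Taking textile wall + manuscript case gives 463 (≥ 463) for 12 m².
Any bundle with less than 12 m² falls short of 463.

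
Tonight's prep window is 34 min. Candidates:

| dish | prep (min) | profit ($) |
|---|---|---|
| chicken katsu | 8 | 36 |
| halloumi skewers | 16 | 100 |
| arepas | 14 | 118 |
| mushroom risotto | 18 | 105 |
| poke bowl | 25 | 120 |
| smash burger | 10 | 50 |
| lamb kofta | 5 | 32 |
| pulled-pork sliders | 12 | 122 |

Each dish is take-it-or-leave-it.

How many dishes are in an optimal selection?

3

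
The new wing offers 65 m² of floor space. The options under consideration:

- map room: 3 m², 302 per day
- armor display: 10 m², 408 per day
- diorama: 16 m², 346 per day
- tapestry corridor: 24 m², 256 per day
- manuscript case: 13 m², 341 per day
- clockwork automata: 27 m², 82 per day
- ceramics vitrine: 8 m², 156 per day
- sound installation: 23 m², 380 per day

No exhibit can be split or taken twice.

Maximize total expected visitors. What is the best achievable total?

1777

Density check — map room 100.67, armor display 40.80, manuscript case 26.23 are the best per m².
Filling by ratio: map room + armor display + diorama + manuscript case + ceramics vitrine for 1553, with 15 m² left unused.
Replace ceramics vitrine with sound installation: the trade gains 224 net, giving 1777 at 65 m².
Next best is map room + armor display + diorama + ceramics vitrine + sound installation at 1592 (60 m²) — short by 185.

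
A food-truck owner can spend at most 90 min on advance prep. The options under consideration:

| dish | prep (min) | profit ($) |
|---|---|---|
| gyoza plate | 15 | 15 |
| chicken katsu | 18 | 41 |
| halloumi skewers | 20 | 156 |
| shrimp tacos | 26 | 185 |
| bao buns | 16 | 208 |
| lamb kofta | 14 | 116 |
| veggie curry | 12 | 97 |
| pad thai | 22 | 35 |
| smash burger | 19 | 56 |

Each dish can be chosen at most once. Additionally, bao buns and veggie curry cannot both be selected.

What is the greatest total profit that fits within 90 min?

665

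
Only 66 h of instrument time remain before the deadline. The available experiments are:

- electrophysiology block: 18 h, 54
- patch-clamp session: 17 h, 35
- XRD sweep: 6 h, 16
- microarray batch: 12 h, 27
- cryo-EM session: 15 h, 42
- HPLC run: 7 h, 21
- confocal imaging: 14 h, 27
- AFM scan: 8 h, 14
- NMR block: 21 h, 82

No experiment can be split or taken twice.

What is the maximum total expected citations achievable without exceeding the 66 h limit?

Filling by ratio: electrophysiology block + cryo-EM session + HPLC run + NMR block for 199, with 5 h left unused.
Replace HPLC run with microarray batch: the trade gains 6 net, giving 205 at 66 h.

205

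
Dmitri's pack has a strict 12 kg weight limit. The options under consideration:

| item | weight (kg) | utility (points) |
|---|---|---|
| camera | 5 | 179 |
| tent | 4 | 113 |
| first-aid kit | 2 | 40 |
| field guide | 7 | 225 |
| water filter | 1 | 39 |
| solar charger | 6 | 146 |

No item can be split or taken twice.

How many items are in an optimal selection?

2

Optimal total is 404.
One optimal bundle: camera + field guide (12 kg).
Any selection reaching 404 contains exactly 2 items.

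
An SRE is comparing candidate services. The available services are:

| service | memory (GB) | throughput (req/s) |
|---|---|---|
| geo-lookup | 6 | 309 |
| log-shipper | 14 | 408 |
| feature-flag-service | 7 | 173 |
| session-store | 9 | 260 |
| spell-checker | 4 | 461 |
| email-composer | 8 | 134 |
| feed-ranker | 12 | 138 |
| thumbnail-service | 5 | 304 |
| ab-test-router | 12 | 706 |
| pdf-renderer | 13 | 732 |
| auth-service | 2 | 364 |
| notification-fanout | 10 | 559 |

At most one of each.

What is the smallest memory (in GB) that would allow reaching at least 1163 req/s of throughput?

Minimise GB subject to total throughput ≥ 1163.
spell-checker + ab-test-router: 1167 throughput at 16 GB.
No combination under 16 GB hits 1163.

16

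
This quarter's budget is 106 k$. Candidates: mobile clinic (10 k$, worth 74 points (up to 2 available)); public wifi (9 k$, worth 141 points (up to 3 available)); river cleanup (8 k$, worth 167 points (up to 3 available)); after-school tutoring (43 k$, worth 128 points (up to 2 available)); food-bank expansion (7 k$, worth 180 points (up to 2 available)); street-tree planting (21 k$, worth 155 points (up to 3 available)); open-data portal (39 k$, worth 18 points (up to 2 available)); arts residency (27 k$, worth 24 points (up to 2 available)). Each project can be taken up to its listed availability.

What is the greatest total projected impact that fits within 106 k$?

Density check — food-bank expansion 25.71, river cleanup 20.88, public wifi 15.67, mobile clinic 7.40 are the best per k$.
2×mobile clinic + 3×public wifi + 3×river cleanup + 2×food-bank expansion + street-tree planting uses 106 of the 106 k$ and totals 1587.
No other feasible combination exceeds 1587.

1587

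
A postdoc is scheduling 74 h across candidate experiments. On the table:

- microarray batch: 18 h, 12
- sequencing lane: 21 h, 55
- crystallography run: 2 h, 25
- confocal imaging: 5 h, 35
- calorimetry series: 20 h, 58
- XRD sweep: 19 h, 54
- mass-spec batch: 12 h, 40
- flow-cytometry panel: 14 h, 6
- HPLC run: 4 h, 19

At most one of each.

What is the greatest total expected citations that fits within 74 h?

246

Ranking by ratio (expected citations/h): crystallography run 12.50, confocal imaging 7.00, HPLC run 4.75, mass-spec batch 3.33.
The ratio heuristic lands on crystallography run + confocal imaging + calorimetry series + XRD sweep + mass-spec batch + HPLC run (231) but leaves 12 h idle.
The 12 h tied up in mass-spec batch is better spent on sequencing lane — total rises to 246 (71 h).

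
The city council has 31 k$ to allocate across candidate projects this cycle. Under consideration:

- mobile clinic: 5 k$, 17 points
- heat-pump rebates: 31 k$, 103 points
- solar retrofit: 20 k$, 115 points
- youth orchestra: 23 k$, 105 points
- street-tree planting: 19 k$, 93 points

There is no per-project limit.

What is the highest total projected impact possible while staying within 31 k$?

149

Density check — solar retrofit 5.75, street-tree planting 4.89, youth orchestra 4.57 are the best per k$.
Best packing: 2×mobile clinic + solar retrofit — 30 k$, 149 total.
The spare 1 k$ is too small for any remaining project, and no exchange beats 149.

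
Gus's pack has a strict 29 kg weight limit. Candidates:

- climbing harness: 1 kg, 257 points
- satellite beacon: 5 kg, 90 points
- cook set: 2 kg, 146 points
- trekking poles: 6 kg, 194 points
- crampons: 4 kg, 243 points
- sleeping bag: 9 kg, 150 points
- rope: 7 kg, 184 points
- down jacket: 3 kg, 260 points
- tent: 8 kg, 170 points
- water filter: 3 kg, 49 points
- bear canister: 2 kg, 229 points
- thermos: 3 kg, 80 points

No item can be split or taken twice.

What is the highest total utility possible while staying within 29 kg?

1593

By utility per kg: climbing harness 257.00, bear canister 114.50, down jacket 86.67 lead.
Climbing harness + cook set + trekking poles + crampons + rope + down jacket + bear canister + thermos uses 28 of the 29 kg and totals 1593.
An exhaustive check of the 4096 subsets confirms 1593.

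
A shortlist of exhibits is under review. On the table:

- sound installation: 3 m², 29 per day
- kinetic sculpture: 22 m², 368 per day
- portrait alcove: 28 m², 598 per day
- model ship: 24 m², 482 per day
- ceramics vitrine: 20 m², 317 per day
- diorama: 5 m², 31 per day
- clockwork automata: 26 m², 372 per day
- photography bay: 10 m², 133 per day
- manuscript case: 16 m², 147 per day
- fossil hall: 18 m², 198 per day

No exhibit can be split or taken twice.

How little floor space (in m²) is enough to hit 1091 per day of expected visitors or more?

55

Need the lightest bundle worth ≥ 1091.
sound installation + portrait alcove + model ship: 1109 expected visitors at 55 m².
No combination under 55 m² hits 1091.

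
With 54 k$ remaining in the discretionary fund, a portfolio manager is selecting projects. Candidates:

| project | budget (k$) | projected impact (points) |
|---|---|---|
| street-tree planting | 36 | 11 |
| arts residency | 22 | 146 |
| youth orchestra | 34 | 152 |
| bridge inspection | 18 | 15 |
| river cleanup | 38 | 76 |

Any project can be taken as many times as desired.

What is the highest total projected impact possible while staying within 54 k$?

292

By projected impact per k$: arts residency 6.64, youth orchestra 4.47, river cleanup 2.00, bridge inspection 0.83 lead.
Best packing: 2×arts residency — 44 k$, 292 total.
Every other selection either busts 54 k$ or fails to beat 292.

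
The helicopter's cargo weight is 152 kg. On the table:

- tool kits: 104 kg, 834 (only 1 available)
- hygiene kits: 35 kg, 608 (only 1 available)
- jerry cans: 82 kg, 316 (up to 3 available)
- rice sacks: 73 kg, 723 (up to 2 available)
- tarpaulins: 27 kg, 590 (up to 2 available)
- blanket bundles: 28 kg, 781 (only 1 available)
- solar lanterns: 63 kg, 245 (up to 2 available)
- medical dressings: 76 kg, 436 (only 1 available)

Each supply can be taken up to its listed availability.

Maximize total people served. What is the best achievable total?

Hygiene kits + 2×tarpaulins + blanket bundles uses 117 of the 152 kg and totals 2569.

2569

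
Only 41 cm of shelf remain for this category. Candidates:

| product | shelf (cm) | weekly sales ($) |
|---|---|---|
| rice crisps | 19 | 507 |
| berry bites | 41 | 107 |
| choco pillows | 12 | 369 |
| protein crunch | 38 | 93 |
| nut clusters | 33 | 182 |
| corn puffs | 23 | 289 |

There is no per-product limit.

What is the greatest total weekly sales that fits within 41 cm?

1107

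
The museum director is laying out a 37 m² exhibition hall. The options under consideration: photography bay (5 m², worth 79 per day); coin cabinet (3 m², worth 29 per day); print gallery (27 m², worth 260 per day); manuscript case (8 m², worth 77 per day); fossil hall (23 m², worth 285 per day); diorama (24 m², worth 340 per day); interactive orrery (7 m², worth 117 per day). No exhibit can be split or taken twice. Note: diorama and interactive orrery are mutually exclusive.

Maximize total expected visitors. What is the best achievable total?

496

Best packing: photography bay + manuscript case + diorama — 37 m², 496 total.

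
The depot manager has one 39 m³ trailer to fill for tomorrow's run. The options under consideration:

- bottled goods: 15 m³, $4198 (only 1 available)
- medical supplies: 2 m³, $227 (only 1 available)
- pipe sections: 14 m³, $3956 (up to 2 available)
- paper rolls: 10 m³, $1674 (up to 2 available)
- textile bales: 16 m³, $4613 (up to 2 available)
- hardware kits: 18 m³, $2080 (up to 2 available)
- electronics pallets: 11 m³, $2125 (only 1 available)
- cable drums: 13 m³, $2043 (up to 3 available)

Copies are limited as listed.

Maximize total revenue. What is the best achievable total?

10037

Filling by ratio: medical supplies + 2×textile bales for 9453, with 5 m³ left unused.
Dropping medical supplies and 2×textile bales frees 34 m³; slotting in 2×pipe sections + electronics pallets (39 m³) lifts the total to 10037 at 39 m³.
Nothing else within 39 m³ beats 10037.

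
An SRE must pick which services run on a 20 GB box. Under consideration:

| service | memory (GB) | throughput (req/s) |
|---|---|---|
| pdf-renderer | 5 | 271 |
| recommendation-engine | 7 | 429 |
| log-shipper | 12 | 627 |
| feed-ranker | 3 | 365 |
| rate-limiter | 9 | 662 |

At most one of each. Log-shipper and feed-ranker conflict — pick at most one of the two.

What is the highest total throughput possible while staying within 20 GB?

1456

Density check — feed-ranker 121.67, rate-limiter 73.56, recommendation-engine 61.29 are the best per GB.
Recommendation-engine + feed-ranker + rate-limiter uses 19 of the 20 GB and totals 1456.
The closest alternative, pdf-renderer + feed-ranker + rate-limiter, reaches only 1298.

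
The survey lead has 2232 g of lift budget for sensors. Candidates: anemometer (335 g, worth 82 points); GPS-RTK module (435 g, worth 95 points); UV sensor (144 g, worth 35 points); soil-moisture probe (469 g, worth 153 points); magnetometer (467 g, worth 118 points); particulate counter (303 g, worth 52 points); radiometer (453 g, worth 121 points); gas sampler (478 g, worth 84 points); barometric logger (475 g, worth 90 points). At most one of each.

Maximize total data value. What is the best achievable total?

By data value per g: soil-moisture probe 0.33, radiometer 0.27, magnetometer 0.25 lead.
Filling by ratio: anemometer + UV sensor + soil-moisture probe + magnetometer + particulate counter + radiometer for 561, with 61 g left unused.
Dropping UV sensor and particulate counter frees 447 g; slotting in GPS-RTK module (435 g) lifts the total to 569 at 2159 g.

569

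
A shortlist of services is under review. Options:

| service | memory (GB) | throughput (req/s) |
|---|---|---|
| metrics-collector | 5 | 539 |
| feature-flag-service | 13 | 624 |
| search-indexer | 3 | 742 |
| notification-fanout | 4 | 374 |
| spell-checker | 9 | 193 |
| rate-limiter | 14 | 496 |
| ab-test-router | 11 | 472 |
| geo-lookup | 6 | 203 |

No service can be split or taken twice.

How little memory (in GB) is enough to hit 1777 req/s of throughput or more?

Minimise GB subject to total throughput ≥ 1777.
metrics-collector + search-indexer + notification-fanout + geo-lookup: 1858 throughput at 18 GB.
No combination under 18 GB hits 1777.

18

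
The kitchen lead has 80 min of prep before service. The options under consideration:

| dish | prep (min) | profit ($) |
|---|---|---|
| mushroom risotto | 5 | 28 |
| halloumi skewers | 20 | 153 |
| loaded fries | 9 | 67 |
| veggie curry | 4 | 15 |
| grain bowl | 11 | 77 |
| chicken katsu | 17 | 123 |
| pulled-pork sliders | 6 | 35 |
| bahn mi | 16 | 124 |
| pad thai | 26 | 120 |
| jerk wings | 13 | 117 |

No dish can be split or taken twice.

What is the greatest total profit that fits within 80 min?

612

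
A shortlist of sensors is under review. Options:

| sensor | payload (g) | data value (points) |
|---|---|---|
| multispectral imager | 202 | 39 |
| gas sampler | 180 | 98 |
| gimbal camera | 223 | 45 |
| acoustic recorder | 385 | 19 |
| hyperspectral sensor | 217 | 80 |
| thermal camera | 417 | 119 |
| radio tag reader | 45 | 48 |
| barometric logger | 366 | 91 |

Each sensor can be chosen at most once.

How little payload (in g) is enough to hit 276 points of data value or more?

793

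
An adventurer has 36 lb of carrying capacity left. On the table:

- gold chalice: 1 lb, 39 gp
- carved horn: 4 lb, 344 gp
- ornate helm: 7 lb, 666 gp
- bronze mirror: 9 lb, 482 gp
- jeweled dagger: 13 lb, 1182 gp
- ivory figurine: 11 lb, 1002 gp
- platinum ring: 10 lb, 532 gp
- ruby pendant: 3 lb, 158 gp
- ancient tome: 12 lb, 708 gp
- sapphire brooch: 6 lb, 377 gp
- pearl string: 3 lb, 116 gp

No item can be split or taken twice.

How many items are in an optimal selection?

5

The maximum value within 36 lb is 3233.
One optimal bundle: gold chalice + carved horn + ornate helm + jeweled dagger + ivory figurine (36 lb).
Every optimal selection uses 5 items.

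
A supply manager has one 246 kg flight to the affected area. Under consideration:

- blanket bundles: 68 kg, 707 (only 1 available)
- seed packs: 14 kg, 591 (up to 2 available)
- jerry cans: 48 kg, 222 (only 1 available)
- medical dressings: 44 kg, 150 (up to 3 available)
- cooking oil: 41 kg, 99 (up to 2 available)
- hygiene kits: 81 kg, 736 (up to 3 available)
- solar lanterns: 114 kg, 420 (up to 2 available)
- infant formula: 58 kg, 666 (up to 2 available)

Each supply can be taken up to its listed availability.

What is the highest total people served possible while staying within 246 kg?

3291

By people served per kg: seed packs 42.21, infant formula 11.48, blanket bundles 10.40 lead.
A density-first pass picks blanket bundles + 2×seed packs + 2×infant formula — 3221 at 212 kg.
The 58 kg tied up in infant formula is better spent on hygiene kits — total rises to 3291 (235 kg).
The spare 11 kg is too small for any remaining supply, and no exchange beats 3291.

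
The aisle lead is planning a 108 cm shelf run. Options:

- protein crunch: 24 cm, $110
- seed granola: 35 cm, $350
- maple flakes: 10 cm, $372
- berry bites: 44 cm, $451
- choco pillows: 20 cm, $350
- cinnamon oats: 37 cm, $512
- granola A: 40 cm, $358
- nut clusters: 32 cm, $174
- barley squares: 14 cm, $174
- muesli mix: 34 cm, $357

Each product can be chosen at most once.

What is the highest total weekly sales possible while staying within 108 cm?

A density-first pass picks protein crunch + maple flakes + choco pillows + cinnamon oats + barley squares — 1518 at 105 cm.
Dropping protein crunch and barley squares frees 38 cm; slotting in granola A (40 cm) lifts the total to 1592 at 107 cm.

1592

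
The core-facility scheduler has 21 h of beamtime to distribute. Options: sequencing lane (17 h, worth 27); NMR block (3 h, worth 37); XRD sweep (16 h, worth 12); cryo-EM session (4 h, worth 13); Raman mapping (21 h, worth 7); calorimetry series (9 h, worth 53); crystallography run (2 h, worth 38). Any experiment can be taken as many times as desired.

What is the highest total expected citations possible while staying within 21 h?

380

Best packing: 10×crystallography run — 20 h, 380 total.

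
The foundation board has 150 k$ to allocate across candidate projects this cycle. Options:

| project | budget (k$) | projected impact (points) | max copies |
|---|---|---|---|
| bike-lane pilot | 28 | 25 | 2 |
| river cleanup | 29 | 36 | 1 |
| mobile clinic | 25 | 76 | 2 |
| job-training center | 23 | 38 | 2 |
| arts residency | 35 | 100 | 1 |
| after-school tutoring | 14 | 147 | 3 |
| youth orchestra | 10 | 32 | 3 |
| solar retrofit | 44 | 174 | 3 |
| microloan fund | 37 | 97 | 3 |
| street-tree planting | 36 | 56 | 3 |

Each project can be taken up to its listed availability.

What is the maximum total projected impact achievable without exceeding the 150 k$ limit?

853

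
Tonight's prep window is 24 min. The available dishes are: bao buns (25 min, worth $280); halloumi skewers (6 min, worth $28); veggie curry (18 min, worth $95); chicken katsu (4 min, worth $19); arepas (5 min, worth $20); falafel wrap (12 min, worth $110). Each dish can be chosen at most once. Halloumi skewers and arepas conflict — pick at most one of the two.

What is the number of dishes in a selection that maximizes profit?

Optimal total is 157.
One optimal bundle: halloumi skewers + chicken katsu + falafel wrap (22 min).
All optima have 3 dishes.

3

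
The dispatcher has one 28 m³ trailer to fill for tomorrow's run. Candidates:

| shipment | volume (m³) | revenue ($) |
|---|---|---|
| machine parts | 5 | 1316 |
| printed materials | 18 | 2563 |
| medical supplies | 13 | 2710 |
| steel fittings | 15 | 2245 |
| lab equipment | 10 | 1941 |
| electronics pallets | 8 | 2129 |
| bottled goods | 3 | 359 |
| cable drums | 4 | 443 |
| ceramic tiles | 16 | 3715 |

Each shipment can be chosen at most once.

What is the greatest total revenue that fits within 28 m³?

By revenue per m³: electronics pallets 266.12, machine parts 263.20, ceramic tiles 232.19, medical supplies 208.46 lead.
The ratio heuristic lands on machine parts + medical supplies + electronics pallets (6155) but leaves 2 m³ idle.
Dropping machine parts and medical supplies frees 18 m³; slotting in cable drums + ceramic tiles (20 m³) lifts the total to 6287 at 28 m³.
Runner-up electronics pallets + bottled goods + ceramic tiles tops out at 6203.

6287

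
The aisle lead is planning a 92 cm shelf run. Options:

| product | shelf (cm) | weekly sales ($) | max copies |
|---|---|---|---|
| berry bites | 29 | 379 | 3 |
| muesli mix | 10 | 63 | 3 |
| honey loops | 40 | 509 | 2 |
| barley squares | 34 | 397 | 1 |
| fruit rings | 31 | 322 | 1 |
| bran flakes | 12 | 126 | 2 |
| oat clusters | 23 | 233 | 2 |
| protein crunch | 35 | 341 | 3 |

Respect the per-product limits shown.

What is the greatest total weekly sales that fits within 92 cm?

Greedy by ratio would take 3×berry bites: 87 cm used, total 1137.
Replace berry bites with barley squares: the trade gains 18 net, giving 1155 at 92 cm.

1155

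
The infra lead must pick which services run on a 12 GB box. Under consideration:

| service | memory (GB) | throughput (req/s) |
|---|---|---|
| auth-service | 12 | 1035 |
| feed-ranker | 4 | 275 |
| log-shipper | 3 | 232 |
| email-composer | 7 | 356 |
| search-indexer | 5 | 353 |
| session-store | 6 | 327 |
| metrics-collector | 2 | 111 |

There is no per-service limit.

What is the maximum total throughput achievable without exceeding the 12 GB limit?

Taking auth-service: 12 GB used, 1035 in throughput.

1035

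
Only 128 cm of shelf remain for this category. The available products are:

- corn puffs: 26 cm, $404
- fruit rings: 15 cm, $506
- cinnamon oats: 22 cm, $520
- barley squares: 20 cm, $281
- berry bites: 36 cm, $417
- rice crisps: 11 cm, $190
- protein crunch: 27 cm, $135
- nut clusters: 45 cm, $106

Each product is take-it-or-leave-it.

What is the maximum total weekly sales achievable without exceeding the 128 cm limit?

Taking the top-ratio products first gives corn puffs + fruit rings + cinnamon oats + barley squares + rice crisps + protein crunch for 2036 (121 cm).
Dropping rice crisps and protein crunch frees 38 cm; slotting in berry bites (36 cm) lifts the total to 2128 at 119 cm.

2128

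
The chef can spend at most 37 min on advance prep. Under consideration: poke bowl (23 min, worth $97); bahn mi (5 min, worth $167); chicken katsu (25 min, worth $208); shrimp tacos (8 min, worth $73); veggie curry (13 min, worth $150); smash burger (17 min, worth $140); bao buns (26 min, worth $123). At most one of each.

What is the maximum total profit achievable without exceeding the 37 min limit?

Ranking by ratio (profit/min): bahn mi 33.40, veggie curry 11.54, shrimp tacos 9.12, chicken katsu 8.32.
Filling by ratio: bahn mi + shrimp tacos + veggie curry for 390, with 11 min left unused.
Replace shrimp tacos with smash burger: the trade gains 67 net, giving 457 at 35 min.
Every other selection either busts 37 min or fails to beat 457.

457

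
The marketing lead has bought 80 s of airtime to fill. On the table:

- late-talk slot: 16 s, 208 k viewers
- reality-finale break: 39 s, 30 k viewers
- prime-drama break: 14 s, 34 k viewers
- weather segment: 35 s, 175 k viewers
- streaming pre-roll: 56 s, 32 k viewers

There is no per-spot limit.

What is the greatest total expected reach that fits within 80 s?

1040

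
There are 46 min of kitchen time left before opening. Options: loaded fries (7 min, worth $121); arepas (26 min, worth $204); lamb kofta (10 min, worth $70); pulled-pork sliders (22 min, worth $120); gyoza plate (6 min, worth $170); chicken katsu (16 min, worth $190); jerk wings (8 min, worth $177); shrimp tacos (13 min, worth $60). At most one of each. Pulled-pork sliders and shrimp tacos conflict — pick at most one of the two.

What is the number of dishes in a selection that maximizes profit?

4

Optimal total is 658.
loaded fries + gyoza plate + chicken katsu + jerk wings hits 658 at 37 min.
Any selection reaching 658 contains exactly 4 dishes.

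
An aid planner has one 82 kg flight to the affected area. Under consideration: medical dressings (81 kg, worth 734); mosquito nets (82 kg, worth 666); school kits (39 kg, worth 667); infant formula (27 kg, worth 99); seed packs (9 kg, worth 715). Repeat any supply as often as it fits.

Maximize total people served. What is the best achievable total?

6435

9×seed packs uses 81 of the 82 kg and totals 6435.
The spare 1 kg is too small for any remaining supply, and no exchange beats 6435.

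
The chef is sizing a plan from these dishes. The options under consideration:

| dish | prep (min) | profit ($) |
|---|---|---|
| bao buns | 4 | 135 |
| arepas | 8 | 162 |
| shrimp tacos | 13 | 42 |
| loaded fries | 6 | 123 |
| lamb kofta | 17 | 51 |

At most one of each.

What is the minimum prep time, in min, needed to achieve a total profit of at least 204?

10

Minimise min subject to total profit ≥ 204.
bao buns + loaded fries: 258 profit at 10 min.
Any bundle with less than 10 min falls short of 204.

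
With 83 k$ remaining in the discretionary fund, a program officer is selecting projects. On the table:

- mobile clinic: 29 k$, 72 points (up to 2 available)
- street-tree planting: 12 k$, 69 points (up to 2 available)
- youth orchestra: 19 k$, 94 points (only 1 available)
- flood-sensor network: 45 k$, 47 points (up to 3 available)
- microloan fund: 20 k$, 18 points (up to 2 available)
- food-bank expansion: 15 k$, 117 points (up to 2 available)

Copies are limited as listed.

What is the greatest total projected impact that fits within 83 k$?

Density check — food-bank expansion 7.80, street-tree planting 5.75, youth orchestra 4.95, mobile clinic 2.48 are the best per k$.
Taking 2×street-tree planting + youth orchestra + 2×food-bank expansion: 73 k$ used, 466 in projected impact.
Nothing else within 83 k$ beats 466.

466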